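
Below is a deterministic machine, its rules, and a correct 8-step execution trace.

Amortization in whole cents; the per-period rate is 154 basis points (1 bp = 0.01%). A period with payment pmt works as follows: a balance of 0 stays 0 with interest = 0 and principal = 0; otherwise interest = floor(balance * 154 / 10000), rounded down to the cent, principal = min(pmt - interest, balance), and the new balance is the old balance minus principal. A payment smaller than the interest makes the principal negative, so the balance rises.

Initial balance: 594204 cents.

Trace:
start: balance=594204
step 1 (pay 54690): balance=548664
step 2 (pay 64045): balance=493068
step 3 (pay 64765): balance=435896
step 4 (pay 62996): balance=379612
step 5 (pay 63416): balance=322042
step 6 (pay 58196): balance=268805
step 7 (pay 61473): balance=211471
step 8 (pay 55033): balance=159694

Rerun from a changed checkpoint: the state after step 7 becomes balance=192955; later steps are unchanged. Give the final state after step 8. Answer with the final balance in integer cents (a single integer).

140893

state after step 7 := balance=192955
step 8 (pay 55033): balance=140893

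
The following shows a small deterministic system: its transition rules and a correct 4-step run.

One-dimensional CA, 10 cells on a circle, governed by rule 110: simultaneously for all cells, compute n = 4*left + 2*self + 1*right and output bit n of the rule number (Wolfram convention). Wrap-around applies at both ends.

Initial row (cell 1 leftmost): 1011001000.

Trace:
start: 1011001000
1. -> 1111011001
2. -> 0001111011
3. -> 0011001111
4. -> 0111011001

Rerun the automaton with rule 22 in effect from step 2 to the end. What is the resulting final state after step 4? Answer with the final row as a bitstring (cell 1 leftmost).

(re-executing steps 2..4 under rule 22; state before step 2: 1111011001)
2. -> 0000000110
3. -> 0000001001
4. -> 1000011111

1000011111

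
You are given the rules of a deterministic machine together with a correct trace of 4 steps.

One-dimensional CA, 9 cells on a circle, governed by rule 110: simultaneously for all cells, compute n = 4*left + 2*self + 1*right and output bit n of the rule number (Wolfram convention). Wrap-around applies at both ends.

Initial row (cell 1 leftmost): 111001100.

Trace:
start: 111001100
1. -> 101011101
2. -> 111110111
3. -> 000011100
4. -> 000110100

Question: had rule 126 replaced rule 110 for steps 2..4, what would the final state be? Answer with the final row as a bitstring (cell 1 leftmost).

000110110

(re-executing steps 2..4 under rule 126; state before step 2: 101011101)
2. -> 111110111
3. -> 000011100
4. -> 000110110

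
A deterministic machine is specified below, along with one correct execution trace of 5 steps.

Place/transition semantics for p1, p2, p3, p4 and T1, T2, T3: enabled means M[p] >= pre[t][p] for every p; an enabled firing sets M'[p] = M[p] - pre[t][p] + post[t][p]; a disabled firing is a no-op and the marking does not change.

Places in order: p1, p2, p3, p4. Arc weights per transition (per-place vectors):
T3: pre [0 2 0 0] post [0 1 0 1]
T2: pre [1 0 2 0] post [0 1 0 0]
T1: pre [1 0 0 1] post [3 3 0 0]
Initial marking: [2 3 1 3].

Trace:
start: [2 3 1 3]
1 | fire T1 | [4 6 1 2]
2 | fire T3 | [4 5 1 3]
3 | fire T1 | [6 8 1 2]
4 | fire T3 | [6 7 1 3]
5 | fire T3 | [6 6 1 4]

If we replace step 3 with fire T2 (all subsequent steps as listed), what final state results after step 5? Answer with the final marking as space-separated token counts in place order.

4 3 1 5

(re-executing from step 3 with the substitution; state before step 3: [4 5 1 3])
3 | fire T2 | [4 5 1 3]
4 | fire T3 | [4 4 1 4]
5 | fire T3 | [4 3 1 5]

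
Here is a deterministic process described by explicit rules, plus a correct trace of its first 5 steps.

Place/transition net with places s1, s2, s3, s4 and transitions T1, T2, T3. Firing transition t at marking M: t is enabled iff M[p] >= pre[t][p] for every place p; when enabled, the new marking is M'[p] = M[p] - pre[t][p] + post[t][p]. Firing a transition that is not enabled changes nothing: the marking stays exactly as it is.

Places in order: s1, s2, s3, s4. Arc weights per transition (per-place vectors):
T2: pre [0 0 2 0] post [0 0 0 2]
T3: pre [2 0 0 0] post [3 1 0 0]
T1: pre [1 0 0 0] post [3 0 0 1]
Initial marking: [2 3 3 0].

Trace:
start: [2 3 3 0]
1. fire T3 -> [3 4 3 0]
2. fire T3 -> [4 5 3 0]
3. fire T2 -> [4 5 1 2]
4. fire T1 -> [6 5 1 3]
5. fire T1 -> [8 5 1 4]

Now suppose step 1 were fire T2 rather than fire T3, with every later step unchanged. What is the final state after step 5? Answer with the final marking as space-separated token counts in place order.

7 4 1 4

(re-executing from step 1 with the substitution; state before step 1: [2 3 3 0])
1. fire T2 -> [2 3 1 2]
2. fire T3 -> [3 4 1 2]
3. fire T2 -> [3 4 1 2]
4. fire T1 -> [5 4 1 3]
5. fire T1 -> [7 4 1 4]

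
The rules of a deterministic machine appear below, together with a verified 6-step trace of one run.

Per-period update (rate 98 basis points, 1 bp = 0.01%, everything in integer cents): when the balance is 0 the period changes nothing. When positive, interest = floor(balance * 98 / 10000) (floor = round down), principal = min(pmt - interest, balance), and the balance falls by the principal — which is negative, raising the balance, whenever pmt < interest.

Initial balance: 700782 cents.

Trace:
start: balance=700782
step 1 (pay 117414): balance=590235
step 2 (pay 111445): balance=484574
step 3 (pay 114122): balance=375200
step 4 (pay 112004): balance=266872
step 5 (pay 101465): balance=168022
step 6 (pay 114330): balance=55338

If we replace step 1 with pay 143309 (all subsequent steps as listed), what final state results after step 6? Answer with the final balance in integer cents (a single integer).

(re-executing from step 1 with the substitution; state before step 1: balance=700782)
step 1 (pay 143309): balance=564340
step 2 (pay 111445): balance=458425
step 3 (pay 114122): balance=348795
step 4 (pay 112004): balance=240209
step 5 (pay 101465): balance=141098
step 6 (pay 114330): balance=28150

28150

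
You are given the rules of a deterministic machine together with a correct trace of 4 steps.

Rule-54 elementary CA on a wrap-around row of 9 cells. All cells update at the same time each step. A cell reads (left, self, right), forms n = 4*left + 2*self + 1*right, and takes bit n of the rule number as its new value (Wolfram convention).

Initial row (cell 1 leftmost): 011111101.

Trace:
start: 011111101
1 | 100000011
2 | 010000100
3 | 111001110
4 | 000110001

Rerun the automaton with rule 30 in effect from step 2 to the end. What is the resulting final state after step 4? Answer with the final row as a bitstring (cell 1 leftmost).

000111001

(re-executing steps 2..4 under rule 30; state before step 2: 100000011)
2 | 010000110
3 | 111001101
4 | 000111001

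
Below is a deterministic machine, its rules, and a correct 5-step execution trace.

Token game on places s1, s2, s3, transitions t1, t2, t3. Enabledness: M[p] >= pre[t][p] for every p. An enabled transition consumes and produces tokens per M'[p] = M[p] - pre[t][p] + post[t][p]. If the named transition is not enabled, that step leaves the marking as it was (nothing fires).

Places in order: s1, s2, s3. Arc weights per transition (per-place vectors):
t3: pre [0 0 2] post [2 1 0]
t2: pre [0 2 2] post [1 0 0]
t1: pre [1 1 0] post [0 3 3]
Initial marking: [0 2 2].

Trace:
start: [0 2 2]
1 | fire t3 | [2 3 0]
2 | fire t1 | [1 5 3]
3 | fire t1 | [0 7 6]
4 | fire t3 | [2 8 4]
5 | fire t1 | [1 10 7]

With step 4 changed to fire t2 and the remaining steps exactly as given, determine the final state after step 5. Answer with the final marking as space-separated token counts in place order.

0 7 7

(re-executing from step 4 with the substitution; state before step 4: [0 7 6])
4 | fire t2 | [1 5 4]
5 | fire t1 | [0 7 7]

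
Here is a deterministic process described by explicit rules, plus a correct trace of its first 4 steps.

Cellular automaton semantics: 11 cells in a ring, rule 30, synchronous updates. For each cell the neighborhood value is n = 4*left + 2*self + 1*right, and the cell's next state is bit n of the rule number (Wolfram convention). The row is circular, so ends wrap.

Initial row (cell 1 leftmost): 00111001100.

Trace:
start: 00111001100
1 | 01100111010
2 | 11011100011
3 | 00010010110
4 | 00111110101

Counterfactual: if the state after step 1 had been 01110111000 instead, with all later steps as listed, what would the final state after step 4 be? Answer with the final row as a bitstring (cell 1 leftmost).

state after step 1 := 01110111000
2 | 11000100100
3 | 10101111111
4 | 00101000000

00101000000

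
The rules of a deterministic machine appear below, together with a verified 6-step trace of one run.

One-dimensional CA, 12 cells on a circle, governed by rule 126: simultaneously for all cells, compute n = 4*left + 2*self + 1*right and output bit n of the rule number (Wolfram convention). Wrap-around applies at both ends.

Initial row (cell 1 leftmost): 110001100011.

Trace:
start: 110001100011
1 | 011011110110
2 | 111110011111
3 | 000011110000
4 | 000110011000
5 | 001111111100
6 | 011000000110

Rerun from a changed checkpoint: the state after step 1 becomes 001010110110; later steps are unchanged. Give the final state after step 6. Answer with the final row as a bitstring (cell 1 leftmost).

state after step 1 := 001010110110
2 | 011111111111
3 | 110000000001
4 | 011000000011
5 | 111100000111
6 | 000110001100

000110001100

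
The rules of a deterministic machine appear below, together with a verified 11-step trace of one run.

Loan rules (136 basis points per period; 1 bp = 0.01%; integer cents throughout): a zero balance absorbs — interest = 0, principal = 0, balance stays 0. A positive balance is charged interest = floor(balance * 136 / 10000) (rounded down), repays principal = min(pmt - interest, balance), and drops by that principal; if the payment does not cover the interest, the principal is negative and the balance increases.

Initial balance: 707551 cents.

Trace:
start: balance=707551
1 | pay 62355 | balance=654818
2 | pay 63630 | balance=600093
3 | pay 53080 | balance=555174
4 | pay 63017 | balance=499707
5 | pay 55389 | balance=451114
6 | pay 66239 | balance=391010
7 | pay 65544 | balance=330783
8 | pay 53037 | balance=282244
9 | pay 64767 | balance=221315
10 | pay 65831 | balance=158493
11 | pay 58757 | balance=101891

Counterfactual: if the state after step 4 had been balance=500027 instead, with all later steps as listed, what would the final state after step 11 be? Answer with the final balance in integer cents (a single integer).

state after step 4 := balance=500027
5 | pay 55389 | balance=451438
6 | pay 66239 | balance=391338
7 | pay 65544 | balance=331116
8 | pay 53037 | balance=282582
9 | pay 64767 | balance=221658
10 | pay 65831 | balance=158841
11 | pay 58757 | balance=102244

102244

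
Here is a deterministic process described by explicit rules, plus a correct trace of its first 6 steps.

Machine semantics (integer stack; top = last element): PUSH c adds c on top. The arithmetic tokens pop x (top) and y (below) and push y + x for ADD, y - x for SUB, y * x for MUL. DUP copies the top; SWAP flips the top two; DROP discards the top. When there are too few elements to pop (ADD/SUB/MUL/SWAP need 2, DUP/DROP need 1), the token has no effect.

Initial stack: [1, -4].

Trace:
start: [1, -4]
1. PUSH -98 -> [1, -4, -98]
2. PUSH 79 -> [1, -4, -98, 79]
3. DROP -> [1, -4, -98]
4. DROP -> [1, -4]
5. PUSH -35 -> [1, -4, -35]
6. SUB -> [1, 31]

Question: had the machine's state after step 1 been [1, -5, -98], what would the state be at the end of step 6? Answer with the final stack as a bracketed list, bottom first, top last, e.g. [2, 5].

state after step 1 := [1, -5, -98]
2. PUSH 79 -> [1, -5, -98, 79]
3. DROP -> [1, -5, -98]
4. DROP -> [1, -5]
5. PUSH -35 -> [1, -5, -35]
6. SUB -> [1, 30]

[1, 30]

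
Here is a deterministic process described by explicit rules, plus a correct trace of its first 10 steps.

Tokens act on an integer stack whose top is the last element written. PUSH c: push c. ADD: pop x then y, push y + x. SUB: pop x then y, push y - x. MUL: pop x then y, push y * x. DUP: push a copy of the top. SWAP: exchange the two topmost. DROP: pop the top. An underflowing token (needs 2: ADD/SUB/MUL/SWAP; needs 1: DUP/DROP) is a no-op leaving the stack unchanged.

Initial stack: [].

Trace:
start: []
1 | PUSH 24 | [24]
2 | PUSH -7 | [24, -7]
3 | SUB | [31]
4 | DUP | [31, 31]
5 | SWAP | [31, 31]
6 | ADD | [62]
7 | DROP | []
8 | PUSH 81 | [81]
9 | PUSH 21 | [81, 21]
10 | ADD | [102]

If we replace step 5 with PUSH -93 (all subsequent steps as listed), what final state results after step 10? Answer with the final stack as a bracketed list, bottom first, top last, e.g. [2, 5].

[31, 102]

(re-executing from step 5 with the substitution; state before step 5: [31, 31])
5 | PUSH -93 | [31, 31, -93]
6 | ADD | [31, -62]
7 | DROP | [31]
8 | PUSH 81 | [31, 81]
9 | PUSH 21 | [31, 81, 21]
10 | ADD | [31, 102]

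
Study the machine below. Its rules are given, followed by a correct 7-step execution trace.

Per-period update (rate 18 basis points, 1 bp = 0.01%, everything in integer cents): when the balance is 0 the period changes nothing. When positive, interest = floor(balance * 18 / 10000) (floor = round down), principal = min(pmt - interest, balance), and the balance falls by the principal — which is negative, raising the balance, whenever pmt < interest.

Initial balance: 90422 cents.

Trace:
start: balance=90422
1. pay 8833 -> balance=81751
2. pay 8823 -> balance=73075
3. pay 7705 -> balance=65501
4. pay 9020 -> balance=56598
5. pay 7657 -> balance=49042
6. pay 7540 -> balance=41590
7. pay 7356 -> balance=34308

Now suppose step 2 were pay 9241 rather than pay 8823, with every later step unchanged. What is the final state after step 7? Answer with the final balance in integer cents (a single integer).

(re-executing from step 2 with the substitution; state before step 2: balance=81751)
2. pay 9241 -> balance=72657
3. pay 7705 -> balance=65082
4. pay 9020 -> balance=56179
5. pay 7657 -> balance=48623
6. pay 7540 -> balance=41170
7. pay 7356 -> balance=33888

33888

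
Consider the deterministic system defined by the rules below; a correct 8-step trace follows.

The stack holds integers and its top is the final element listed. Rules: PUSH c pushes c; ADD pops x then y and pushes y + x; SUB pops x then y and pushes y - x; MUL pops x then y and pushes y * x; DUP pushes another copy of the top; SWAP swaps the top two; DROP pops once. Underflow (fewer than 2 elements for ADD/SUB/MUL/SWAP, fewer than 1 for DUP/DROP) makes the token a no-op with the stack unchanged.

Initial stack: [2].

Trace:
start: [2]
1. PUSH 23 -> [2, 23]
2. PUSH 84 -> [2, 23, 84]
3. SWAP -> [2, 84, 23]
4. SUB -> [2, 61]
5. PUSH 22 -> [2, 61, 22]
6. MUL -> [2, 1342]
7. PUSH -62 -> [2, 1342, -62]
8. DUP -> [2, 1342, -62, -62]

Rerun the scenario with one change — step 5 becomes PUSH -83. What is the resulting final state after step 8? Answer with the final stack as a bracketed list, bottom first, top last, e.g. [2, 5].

[2, -5063, -62, -62]

(re-executing from step 5 with the substitution; state before step 5: [2, 61])
5. PUSH -83 -> [2, 61, -83]
6. MUL -> [2, -5063]
7. PUSH -62 -> [2, -5063, -62]
8. DUP -> [2, -5063, -62, -62]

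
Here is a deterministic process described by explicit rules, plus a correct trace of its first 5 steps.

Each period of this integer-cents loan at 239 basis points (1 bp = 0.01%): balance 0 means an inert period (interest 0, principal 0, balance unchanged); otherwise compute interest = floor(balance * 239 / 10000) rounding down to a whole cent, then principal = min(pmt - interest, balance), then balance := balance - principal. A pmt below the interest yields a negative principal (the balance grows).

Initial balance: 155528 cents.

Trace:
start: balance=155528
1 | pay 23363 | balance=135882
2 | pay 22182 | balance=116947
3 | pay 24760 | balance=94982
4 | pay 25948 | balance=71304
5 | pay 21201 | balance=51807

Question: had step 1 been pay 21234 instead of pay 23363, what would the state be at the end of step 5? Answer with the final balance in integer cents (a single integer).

(re-executing from step 1 with the substitution; state before step 1: balance=155528)
1 | pay 21234 | balance=138011
2 | pay 22182 | balance=119127
3 | pay 24760 | balance=97214
4 | pay 25948 | balance=73589
5 | pay 21201 | balance=54146

54146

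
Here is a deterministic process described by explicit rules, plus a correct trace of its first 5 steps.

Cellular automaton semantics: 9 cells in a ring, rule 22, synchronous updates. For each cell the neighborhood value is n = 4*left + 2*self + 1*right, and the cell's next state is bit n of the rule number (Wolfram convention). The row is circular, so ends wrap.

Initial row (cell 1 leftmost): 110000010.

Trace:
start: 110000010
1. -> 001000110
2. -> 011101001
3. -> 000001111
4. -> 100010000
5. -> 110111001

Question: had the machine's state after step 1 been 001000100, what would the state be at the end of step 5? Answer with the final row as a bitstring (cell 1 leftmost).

state after step 1 := 001000100
2. -> 011101110
3. -> 100000001
4. -> 010000010
5. -> 111000111

111000111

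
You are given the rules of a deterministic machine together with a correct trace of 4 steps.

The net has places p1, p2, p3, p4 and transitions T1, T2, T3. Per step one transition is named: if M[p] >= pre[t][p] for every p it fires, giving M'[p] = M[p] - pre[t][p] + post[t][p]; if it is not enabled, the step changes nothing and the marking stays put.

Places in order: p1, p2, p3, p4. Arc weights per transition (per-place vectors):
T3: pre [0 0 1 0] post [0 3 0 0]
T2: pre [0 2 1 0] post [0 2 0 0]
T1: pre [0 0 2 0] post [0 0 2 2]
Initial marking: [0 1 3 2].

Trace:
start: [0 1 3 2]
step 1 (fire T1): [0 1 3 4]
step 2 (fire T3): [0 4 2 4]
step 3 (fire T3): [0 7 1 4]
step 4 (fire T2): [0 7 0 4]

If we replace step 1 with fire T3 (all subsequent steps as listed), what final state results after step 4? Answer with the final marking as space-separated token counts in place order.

0 10 0 2

(re-executing from step 1 with the substitution; state before step 1: [0 1 3 2])
step 1 (fire T3): [0 4 2 2]
step 2 (fire T3): [0 7 1 2]
step 3 (fire T3): [0 10 0 2]
step 4 (fire T2): [0 10 0 2]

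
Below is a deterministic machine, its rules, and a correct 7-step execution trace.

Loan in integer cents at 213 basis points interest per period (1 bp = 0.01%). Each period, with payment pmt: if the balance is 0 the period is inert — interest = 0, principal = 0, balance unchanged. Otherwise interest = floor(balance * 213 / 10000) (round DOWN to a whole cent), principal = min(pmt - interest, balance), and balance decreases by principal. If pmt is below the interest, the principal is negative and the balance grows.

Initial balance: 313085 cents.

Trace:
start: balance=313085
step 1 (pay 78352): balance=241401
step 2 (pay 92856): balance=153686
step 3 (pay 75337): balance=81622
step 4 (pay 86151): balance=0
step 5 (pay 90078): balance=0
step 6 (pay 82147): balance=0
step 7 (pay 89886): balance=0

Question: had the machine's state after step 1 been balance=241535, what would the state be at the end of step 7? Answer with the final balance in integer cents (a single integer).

state after step 1 := balance=241535
step 2 (pay 92856): balance=153823
step 3 (pay 75337): balance=81762
step 4 (pay 86151): balance=0
step 5 (pay 90078): balance=0
step 6 (pay 82147): balance=0
step 7 (pay 89886): balance=0

0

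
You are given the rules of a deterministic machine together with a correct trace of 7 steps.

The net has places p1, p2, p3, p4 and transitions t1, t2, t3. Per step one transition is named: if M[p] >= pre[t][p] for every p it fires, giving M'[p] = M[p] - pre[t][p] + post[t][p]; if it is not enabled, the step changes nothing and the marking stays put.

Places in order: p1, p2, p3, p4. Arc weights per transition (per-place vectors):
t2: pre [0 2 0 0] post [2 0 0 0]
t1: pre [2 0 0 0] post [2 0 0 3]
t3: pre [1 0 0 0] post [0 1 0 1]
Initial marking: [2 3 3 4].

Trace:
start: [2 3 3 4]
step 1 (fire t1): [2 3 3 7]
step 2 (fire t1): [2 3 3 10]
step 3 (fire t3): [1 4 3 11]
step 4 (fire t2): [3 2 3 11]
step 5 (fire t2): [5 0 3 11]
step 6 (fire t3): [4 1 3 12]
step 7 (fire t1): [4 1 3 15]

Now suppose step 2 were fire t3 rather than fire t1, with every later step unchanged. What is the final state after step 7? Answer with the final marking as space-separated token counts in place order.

3 2 3 13

(re-executing from step 2 with the substitution; state before step 2: [2 3 3 7])
step 2 (fire t3): [1 4 3 8]
step 3 (fire t3): [0 5 3 9]
step 4 (fire t2): [2 3 3 9]
step 5 (fire t2): [4 1 3 9]
step 6 (fire t3): [3 2 3 10]
step 7 (fire t1): [3 2 3 13]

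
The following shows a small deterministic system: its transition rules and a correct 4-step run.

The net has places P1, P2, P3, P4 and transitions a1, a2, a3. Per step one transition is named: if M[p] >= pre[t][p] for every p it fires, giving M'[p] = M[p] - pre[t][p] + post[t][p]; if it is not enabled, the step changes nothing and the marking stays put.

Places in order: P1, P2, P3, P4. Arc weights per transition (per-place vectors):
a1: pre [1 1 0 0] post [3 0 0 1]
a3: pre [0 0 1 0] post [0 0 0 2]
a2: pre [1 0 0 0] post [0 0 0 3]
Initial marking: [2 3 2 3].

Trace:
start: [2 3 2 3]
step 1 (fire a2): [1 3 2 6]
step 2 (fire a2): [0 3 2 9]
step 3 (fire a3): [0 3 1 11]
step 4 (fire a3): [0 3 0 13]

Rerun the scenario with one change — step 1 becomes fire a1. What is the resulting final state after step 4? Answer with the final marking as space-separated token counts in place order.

(re-executing from step 1 with the substitution; state before step 1: [2 3 2 3])
step 1 (fire a1): [4 2 2 4]
step 2 (fire a2): [3 2 2 7]
step 3 (fire a3): [3 2 1 9]
step 4 (fire a3): [3 2 0 11]

3 2 0 11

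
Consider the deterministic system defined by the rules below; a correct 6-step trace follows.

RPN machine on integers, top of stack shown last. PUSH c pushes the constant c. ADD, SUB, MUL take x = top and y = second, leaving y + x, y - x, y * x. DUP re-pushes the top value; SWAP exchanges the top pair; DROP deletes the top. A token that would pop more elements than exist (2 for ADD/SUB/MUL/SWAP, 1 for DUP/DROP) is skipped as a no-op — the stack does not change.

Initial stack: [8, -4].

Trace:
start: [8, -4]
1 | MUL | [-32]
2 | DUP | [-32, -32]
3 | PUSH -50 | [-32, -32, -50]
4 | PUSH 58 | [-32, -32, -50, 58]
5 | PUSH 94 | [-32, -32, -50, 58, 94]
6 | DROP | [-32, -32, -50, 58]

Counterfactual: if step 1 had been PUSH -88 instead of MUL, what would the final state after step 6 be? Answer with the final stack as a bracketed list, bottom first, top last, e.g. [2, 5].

[8, -4, -88, -88, -50, 58]

(re-executing from step 1 with the substitution; state before step 1: [8, -4])
1 | PUSH -88 | [8, -4, -88]
2 | DUP | [8, -4, -88, -88]
3 | PUSH -50 | [8, -4, -88, -88, -50]
4 | PUSH 58 | [8, -4, -88, -88, -50, 58]
5 | PUSH 94 | [8, -4, -88, -88, -50, 58, 94]
6 | DROP | [8, -4, -88, -88, -50, 58]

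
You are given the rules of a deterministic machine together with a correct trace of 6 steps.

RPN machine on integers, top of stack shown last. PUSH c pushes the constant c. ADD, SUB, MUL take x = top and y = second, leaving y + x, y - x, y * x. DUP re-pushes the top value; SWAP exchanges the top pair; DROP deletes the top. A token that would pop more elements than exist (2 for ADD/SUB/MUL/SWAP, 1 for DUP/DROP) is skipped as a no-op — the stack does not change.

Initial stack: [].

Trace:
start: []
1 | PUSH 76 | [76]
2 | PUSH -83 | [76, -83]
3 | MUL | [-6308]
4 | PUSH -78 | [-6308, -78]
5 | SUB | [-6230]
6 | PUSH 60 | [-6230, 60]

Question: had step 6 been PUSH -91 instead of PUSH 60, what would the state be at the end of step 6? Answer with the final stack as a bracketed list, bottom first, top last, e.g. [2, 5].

[-6230, -91]

(re-executing from step 6 with the substitution; state before step 6: [-6230])
6 | PUSH -91 | [-6230, -91]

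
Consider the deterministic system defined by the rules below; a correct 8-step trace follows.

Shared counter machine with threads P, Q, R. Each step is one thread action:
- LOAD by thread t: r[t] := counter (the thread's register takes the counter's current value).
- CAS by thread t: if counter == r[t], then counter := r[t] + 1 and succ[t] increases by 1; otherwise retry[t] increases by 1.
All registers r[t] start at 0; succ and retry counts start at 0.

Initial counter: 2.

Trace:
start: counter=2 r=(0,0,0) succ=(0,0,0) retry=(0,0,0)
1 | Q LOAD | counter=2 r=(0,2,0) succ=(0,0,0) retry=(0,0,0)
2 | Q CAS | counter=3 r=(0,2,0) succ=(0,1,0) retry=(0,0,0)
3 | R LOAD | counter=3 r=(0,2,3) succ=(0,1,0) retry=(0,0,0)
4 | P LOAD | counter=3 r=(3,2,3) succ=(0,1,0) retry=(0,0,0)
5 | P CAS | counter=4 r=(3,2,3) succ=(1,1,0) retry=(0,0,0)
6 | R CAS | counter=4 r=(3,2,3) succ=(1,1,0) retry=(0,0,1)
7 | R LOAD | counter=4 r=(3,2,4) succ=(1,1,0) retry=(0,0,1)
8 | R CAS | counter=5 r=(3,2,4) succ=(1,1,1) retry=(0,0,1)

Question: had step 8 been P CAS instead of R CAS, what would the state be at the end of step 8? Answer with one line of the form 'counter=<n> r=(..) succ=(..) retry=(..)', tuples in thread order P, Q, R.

(re-executing from step 8 with the substitution; state before step 8: counter=4 r=(3,2,4) succ=(1,1,0) retry=(0,0,1))
8 | P CAS | counter=4 r=(3,2,4) succ=(1,1,0) retry=(1,0,1)

counter=4 r=(3,2,4) succ=(1,1,0) retry=(1,0,1)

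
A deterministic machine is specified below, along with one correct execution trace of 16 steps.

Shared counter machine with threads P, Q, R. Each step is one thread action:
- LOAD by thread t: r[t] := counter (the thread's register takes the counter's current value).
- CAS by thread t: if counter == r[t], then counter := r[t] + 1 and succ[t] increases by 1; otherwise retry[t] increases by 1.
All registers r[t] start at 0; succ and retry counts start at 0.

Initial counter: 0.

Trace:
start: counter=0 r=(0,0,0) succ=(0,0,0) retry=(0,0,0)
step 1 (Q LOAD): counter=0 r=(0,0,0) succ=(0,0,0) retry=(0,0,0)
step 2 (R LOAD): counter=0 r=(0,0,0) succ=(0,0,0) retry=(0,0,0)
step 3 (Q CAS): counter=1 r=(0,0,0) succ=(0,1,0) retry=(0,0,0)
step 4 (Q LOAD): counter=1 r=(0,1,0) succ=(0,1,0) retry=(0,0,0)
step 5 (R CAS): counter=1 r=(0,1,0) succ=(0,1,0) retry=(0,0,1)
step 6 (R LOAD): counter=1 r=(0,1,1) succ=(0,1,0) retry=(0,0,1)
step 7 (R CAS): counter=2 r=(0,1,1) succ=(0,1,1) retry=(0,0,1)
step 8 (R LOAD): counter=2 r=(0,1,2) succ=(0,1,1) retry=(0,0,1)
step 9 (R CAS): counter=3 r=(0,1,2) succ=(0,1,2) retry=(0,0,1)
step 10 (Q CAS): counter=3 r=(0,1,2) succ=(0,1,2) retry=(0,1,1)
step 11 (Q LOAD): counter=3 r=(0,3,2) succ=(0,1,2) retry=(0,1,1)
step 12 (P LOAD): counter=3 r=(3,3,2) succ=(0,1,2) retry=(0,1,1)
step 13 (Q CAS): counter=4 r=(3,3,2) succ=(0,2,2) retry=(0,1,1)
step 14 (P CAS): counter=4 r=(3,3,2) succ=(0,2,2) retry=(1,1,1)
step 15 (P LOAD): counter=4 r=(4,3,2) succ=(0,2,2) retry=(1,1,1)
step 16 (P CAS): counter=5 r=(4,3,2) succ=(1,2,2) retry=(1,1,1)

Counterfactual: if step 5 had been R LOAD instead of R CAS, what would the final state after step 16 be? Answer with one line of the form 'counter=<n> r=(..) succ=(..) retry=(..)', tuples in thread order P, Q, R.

(re-executing from step 5 with the substitution; state before step 5: counter=1 r=(0,1,0) succ=(0,1,0) retry=(0,0,0))
step 5 (R LOAD): counter=1 r=(0,1,1) succ=(0,1,0) retry=(0,0,0)
step 6 (R LOAD): counter=1 r=(0,1,1) succ=(0,1,0) retry=(0,0,0)
step 7 (R CAS): counter=2 r=(0,1,1) succ=(0,1,1) retry=(0,0,0)
step 8 (R LOAD): counter=2 r=(0,1,2) succ=(0,1,1) retry=(0,0,0)
step 9 (R CAS): counter=3 r=(0,1,2) succ=(0,1,2) retry=(0,0,0)
step 10 (Q CAS): counter=3 r=(0,1,2) succ=(0,1,2) retry=(0,1,0)
step 11 (Q LOAD): counter=3 r=(0,3,2) succ=(0,1,2) retry=(0,1,0)
step 12 (P LOAD): counter=3 r=(3,3,2) succ=(0,1,2) retry=(0,1,0)
step 13 (Q CAS): counter=4 r=(3,3,2) succ=(0,2,2) retry=(0,1,0)
step 14 (P CAS): counter=4 r=(3,3,2) succ=(0,2,2) retry=(1,1,0)
step 15 (P LOAD): counter=4 r=(4,3,2) succ=(0,2,2) retry=(1,1,0)
step 16 (P CAS): counter=5 r=(4,3,2) succ=(1,2,2) retry=(1,1,0)

counter=5 r=(4,3,2) succ=(1,2,2) retry=(1,1,0)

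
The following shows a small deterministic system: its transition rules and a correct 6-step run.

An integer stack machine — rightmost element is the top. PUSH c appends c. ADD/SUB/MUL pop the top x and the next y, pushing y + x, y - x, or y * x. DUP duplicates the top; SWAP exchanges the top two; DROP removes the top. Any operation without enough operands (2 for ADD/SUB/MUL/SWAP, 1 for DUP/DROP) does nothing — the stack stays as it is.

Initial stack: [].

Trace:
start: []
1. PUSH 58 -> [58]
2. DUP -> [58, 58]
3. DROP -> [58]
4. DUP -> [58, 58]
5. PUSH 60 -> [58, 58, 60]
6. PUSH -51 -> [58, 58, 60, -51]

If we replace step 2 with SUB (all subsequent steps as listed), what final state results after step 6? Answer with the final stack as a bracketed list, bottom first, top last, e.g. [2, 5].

[60, -51]

(re-executing from step 2 with the substitution; state before step 2: [58])
2. SUB -> [58]
3. DROP -> []
4. DUP -> []
5. PUSH 60 -> [60]
6. PUSH -51 -> [60, -51]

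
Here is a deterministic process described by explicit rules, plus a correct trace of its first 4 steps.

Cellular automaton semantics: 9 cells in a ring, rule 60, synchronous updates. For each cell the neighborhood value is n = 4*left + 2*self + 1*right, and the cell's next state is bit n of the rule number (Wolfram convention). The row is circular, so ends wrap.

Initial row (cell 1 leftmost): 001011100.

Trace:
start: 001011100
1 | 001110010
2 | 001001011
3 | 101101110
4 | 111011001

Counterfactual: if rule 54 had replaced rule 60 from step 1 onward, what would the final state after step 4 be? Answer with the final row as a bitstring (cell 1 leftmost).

111000100

(re-executing steps 1..4 under rule 54; state before step 1: 001011100)
1 | 011100010
2 | 100010111
3 | 010111000
4 | 111000100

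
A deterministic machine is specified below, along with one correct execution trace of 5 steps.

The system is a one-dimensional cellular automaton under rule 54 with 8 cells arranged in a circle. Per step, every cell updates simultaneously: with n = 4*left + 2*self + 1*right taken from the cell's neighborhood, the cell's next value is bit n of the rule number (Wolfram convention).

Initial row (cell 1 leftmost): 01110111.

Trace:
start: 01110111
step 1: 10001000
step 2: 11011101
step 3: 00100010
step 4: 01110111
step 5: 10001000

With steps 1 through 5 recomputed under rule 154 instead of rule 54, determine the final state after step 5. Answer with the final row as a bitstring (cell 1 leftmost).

01100110

(re-executing steps 1..5 under rule 154; state before step 1: 01110111)
step 1: 01100110
step 2: 11011101
step 3: 10011001
step 4: 01110111
step 5: 01100110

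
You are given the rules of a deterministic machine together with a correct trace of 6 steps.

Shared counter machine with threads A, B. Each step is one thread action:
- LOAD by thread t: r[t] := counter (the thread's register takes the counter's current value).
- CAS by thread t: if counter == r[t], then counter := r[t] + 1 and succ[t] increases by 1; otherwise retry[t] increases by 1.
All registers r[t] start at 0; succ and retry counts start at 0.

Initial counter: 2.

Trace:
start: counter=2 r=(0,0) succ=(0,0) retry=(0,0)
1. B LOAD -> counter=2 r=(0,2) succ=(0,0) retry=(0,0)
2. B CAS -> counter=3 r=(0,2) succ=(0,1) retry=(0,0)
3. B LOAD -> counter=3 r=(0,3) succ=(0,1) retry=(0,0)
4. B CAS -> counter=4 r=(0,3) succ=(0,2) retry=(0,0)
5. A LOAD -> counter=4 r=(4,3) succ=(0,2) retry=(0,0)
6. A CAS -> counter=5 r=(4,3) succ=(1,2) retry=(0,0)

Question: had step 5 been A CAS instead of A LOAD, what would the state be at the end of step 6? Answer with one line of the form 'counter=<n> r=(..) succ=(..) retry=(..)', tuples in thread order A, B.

counter=4 r=(0,3) succ=(0,2) retry=(2,0)

(re-executing from step 5 with the substitution; state before step 5: counter=4 r=(0,3) succ=(0,2) retry=(0,0))
5. A CAS -> counter=4 r=(0,3) succ=(0,2) retry=(1,0)
6. A CAS -> counter=4 r=(0,3) succ=(0,2) retry=(2,0)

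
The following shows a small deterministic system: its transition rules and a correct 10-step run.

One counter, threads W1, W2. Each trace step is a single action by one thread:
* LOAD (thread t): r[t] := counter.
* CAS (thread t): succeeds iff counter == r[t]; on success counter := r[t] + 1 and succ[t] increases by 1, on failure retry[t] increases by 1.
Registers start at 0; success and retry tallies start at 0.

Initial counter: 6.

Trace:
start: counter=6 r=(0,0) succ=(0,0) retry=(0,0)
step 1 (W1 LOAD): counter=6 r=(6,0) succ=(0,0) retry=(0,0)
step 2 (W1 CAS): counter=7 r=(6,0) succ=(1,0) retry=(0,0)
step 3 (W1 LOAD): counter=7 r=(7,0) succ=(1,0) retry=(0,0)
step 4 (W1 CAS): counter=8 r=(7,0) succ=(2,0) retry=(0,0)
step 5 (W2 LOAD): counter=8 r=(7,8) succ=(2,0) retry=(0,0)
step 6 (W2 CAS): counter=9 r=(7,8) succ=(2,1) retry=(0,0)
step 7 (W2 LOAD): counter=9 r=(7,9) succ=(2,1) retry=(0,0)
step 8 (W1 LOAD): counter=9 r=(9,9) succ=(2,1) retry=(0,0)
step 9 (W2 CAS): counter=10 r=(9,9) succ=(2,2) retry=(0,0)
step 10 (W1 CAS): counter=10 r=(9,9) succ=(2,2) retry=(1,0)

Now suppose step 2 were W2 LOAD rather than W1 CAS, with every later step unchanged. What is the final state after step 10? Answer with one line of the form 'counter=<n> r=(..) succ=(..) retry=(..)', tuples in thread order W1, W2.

counter=9 r=(8,8) succ=(1,2) retry=(1,0)

(re-executing from step 2 with the substitution; state before step 2: counter=6 r=(6,0) succ=(0,0) retry=(0,0))
step 2 (W2 LOAD): counter=6 r=(6,6) succ=(0,0) retry=(0,0)
step 3 (W1 LOAD): counter=6 r=(6,6) succ=(0,0) retry=(0,0)
step 4 (W1 CAS): counter=7 r=(6,6) succ=(1,0) retry=(0,0)
step 5 (W2 LOAD): counter=7 r=(6,7) succ=(1,0) retry=(0,0)
step 6 (W2 CAS): counter=8 r=(6,7) succ=(1,1) retry=(0,0)
step 7 (W2 LOAD): counter=8 r=(6,8) succ=(1,1) retry=(0,0)
step 8 (W1 LOAD): counter=8 r=(8,8) succ=(1,1) retry=(0,0)
step 9 (W2 CAS): counter=9 r=(8,8) succ=(1,2) retry=(0,0)
step 10 (W1 CAS): counter=9 r=(8,8) succ=(1,2) retry=(1,0)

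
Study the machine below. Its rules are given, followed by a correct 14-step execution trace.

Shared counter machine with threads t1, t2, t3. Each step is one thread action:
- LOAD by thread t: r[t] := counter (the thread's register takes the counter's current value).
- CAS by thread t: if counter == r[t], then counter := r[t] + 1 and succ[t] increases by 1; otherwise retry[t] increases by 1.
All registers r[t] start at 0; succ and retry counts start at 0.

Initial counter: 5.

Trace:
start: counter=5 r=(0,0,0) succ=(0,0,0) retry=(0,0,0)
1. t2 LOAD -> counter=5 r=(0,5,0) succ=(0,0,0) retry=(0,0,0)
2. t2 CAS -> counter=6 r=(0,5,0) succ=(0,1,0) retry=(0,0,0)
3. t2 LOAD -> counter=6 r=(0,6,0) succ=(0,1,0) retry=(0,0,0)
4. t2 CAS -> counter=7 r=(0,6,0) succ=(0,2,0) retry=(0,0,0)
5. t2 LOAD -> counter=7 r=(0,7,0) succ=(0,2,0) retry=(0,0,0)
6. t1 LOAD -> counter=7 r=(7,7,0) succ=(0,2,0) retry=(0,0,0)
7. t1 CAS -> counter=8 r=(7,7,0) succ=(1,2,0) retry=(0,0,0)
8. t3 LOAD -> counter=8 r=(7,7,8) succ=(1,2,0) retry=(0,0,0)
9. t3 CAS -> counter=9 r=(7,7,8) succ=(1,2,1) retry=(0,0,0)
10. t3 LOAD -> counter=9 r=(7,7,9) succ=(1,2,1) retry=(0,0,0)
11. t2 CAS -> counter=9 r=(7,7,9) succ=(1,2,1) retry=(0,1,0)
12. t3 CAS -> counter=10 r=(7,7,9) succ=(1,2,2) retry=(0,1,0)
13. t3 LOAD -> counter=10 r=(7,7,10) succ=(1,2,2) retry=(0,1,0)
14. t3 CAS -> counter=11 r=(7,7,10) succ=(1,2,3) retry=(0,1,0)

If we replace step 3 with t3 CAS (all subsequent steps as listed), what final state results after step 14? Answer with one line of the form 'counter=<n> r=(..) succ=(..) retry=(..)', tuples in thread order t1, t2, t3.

(re-executing from step 3 with the substitution; state before step 3: counter=6 r=(0,5,0) succ=(0,1,0) retry=(0,0,0))
3. t3 CAS -> counter=6 r=(0,5,0) succ=(0,1,0) retry=(0,0,1)
4. t2 CAS -> counter=6 r=(0,5,0) succ=(0,1,0) retry=(0,1,1)
5. t2 LOAD -> counter=6 r=(0,6,0) succ=(0,1,0) retry=(0,1,1)
6. t1 LOAD -> counter=6 r=(6,6,0) succ=(0,1,0) retry=(0,1,1)
7. t1 CAS -> counter=7 r=(6,6,0) succ=(1,1,0) retry=(0,1,1)
8. t3 LOAD -> counter=7 r=(6,6,7) succ=(1,1,0) retry=(0,1,1)
9. t3 CAS -> counter=8 r=(6,6,7) succ=(1,1,1) retry=(0,1,1)
10. t3 LOAD -> counter=8 r=(6,6,8) succ=(1,1,1) retry=(0,1,1)
11. t2 CAS -> counter=8 r=(6,6,8) succ=(1,1,1) retry=(0,2,1)
12. t3 CAS -> counter=9 r=(6,6,8) succ=(1,1,2) retry=(0,2,1)
13. t3 LOAD -> counter=9 r=(6,6,9) succ=(1,1,2) retry=(0,2,1)
14. t3 CAS -> counter=10 r=(6,6,9) succ=(1,1,3) retry=(0,2,1)

counter=10 r=(6,6,9) succ=(1,1,3) retry=(0,2,1)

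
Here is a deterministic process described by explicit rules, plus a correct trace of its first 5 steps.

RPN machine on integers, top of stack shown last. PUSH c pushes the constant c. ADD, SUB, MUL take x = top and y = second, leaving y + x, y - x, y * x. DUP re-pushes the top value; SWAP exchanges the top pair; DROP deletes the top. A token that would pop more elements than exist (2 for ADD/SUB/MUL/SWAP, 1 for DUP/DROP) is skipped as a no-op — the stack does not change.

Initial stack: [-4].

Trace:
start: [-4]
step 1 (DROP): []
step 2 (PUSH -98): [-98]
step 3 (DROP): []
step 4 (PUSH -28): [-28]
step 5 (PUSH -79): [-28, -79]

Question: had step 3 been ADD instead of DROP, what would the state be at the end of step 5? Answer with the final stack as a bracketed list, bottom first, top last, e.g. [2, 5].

[-98, -28, -79]

(re-executing from step 3 with the substitution; state before step 3: [-98])
step 3 (ADD): [-98]
step 4 (PUSH -28): [-98, -28]
step 5 (PUSH -79): [-98, -28, -79]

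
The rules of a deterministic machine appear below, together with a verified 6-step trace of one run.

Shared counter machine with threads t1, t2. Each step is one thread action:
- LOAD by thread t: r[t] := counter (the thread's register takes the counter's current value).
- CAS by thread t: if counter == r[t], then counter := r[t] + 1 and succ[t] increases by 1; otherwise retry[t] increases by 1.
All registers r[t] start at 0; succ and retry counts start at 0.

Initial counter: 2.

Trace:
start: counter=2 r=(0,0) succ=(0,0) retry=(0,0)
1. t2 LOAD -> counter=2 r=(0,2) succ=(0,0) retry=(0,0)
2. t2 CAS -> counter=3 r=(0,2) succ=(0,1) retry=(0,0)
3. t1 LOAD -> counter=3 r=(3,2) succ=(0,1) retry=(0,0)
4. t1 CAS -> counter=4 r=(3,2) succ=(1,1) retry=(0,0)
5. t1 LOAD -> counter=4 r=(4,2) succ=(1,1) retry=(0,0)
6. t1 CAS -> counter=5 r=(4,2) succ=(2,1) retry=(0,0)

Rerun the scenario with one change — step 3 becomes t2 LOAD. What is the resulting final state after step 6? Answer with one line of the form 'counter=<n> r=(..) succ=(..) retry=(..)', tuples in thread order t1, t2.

counter=4 r=(3,3) succ=(1,1) retry=(1,0)

(re-executing from step 3 with the substitution; state before step 3: counter=3 r=(0,2) succ=(0,1) retry=(0,0))
3. t2 LOAD -> counter=3 r=(0,3) succ=(0,1) retry=(0,0)
4. t1 CAS -> counter=3 r=(0,3) succ=(0,1) retry=(1,0)
5. t1 LOAD -> counter=3 r=(3,3) succ=(0,1) retry=(1,0)
6. t1 CAS -> counter=4 r=(3,3) succ=(1,1) retry=(1,0)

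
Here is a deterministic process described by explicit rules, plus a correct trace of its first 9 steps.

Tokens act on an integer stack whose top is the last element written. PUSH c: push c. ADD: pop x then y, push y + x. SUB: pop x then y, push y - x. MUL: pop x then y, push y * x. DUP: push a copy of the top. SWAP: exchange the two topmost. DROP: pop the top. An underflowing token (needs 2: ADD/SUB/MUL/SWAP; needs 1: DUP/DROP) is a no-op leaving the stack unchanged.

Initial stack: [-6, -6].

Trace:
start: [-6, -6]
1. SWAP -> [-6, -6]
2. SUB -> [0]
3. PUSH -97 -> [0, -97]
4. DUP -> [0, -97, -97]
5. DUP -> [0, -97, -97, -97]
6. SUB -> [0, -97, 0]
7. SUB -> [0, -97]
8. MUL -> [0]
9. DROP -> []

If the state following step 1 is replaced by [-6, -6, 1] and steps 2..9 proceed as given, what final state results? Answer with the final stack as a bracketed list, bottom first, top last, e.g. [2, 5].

state after step 1 := [-6, -6, 1]
2. SUB -> [-6, -7]
3. PUSH -97 -> [-6, -7, -97]
4. DUP -> [-6, -7, -97, -97]
5. DUP -> [-6, -7, -97, -97, -97]
6. SUB -> [-6, -7, -97, 0]
7. SUB -> [-6, -7, -97]
8. MUL -> [-6, 679]
9. DROP -> [-6]

[-6]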